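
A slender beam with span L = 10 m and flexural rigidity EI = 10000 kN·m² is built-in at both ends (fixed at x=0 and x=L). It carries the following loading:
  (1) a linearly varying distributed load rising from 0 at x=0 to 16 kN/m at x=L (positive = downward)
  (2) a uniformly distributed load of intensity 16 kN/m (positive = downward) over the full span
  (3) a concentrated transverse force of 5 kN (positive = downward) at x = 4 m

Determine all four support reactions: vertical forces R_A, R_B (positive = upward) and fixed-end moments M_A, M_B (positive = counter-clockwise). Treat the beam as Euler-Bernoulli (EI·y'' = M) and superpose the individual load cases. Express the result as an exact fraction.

Load 1 — triangular load w₀=16 kN/m (0→w₀ over full span):
  R_A = 3w₀L/20 = 3·16·10/20 = 24 kN
  M_A = w₀L²/30 = 16·10²/30 = 160/3 kN·m
  R_B = 7w₀L/20 = 7·16·10/20 = 56 kN
  M_B = -w₀L²/20 = -16·10²/20 = -80 kN·m
Load 2 — uniform load w=16 kN/m over full span:
  R_A = wL/2 = 16·10/2 = 80 kN
  M_A = wL²/12 = 16·10²/12 = 400/3 kN·m
  R_B = wL/2 = 16·10/2 = 80 kN
  M_B = -wL²/12 = -16·10²/12 = -400/3 kN·m
Load 3 — point force P=5 kN at a=4 m (b=L-a=6):
  R_A = Pb²(3a+b)/L³ = 5·6²·(3·4+6)/10³ = 81/25 kN
  M_A = Pab²/L² = 5·4·6²/10² = 36/5 kN·m
  R_B = Pa²(a+3b)/L³ = 5·4²·(4+3·6)/10³ = 44/25 kN
  M_B = -Pa²b/L² = -5·4²·6/10² = -24/5 kN·m
Superposition: R_A = 2681/25 kN, M_A = 2908/15 kN·m, R_B = 3444/25 kN, M_B = -3272/15 kN·m

R_A = 2681/25 kN, M_A = 2908/15 kN·m, R_B = 3444/25 kN, M_B = -3272/15 kN·m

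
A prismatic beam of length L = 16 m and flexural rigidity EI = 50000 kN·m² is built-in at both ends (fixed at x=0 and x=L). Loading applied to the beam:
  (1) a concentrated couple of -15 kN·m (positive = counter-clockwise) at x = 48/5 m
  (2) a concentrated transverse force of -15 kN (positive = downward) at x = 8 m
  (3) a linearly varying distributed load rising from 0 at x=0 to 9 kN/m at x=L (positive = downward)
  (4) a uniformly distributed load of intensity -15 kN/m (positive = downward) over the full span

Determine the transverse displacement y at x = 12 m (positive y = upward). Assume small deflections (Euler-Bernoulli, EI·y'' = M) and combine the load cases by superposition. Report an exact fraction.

Load 1 — applied couple M₀=-15 kN·m at a=48/5 m (b=L-a=32/5):
  y_1 = (R_Ax³/6 - M_Ax²/2 - M₀(x-a)²/2)/EI  [x>a] with R_A=-27/20, M_A=-24/5 = ((-27/20)·12³/6 - (-24/5)·12²/2 - (-15)·(12-(48/5))²/2)/50000 = 0 m
Load 2 — point force P=-15 kN at a=8 m (b=L-a=8):
  y_2 = -Pa²(L-x)²(3bL-(3b+a)(L-x))/(6L³EI)  [x>a] = -(-15)·8²·(16-12)²·(3·8·16-(3·8+8)·(16-12))/(6·16³·50000) = 2/625 m
Load 3 — triangular load w₀=9 kN/m (0→w₀ over full span):
  y_3 = -w₀x²(L-x)²(x+2L)/(120LEI) = -9·12²·(16-12)²·(12+2·16)/(120·16·50000) = -297/31250 m
Load 4 — uniform load w=-15 kN/m over full span:
  y_4 = -wx²(L-x)²/(24EI) = -(-15)·12²·(16-12)²/(24·50000) = 18/625 m
Superposition: y = Σ y_i = 703/31250 m ≈ 0.022496 m

y(12) = 703/31250 m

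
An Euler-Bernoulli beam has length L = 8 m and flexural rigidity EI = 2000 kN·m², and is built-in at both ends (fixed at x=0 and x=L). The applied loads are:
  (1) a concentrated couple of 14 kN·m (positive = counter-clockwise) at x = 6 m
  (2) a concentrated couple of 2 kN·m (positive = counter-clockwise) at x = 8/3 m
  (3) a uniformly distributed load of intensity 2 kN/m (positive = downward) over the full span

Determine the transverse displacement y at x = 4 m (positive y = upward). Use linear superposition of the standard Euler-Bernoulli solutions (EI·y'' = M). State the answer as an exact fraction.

Load 1 — applied couple M₀=14 kN·m at a=6 m (b=L-a=2):
  y_1 = (R_Ax³/6 - M_Ax²/2)/EI  [x≤a] with R_A=63/32, M_A=35/8 = ((63/32)·4³/6 - (35/8)·4²/2)/2000 = -7/1000 m
Load 2 — applied couple M₀=2 kN·m at a=8/3 m (b=L-a=16/3):
  y_2 = (R_Ax³/6 - M_Ax²/2 - M₀(x-a)²/2)/EI  [x>a] with R_A=1/3, M_A=0 = ((1/3)·4³/6 - 0·4²/2 - 2·(4-(8/3))²/2)/2000 = 1/1125 m
Load 3 — uniform load w=2 kN/m over full span:
  y_3 = -wx²(L-x)²/(24EI) = -2·4²·(8-4)²/(24·2000) = -4/375 m
Superposition: y = Σ y_i = -151/9000 m ≈ -0.016778 m

y(4) = -151/9000 m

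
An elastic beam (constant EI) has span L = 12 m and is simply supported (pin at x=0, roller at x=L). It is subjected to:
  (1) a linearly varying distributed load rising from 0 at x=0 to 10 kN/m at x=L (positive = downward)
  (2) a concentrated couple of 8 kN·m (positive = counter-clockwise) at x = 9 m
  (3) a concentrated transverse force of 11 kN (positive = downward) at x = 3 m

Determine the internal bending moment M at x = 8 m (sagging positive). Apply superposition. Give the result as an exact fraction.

M(8) = 947/9 kN·m

Load 1 — triangular load w₀=10 kN/m (0→w₀ over full span):
  M_1 = w₀Lx/6 - w₀x³/(6L) = 10·12·8/6 - 10·8³/(6·12) = 800/9 kN·m
Load 2 — applied couple M₀=8 kN·m at a=9 m (b=L-a=3):
  M_2 = M₀x/L  [x≤a] = 8·8/12 = 16/3 kN·m
Load 3 — point force P=11 kN at a=3 m (b=L-a=9):
  M_3 = Pa(L-x)/L  [x>a] = 11·3·(12-8)/12 = 11 kN·m
Superposition: M = Σ M_i = 947/9 kN·m ≈ 105.222222 kN·m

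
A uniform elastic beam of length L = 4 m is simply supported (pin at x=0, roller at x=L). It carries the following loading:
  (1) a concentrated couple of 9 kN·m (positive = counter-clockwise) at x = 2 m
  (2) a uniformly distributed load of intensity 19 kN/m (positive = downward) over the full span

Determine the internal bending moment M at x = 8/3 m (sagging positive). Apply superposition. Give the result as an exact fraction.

M(8/3) = 277/9 kN·m

Load 1 — applied couple M₀=9 kN·m at a=2 m (b=L-a=2):
  M_1 = M₀x/L - M₀  [x>a] = 9·(8/3)/4 - 9 = -3 kN·m
Load 2 — uniform load w=19 kN/m over full span:
  M_2 = wx(L-x)/2 = 19·(8/3)·(4-(8/3))/2 = 304/9 kN·m
Superposition: M = Σ M_i = 277/9 kN·m ≈ 30.777778 kN·m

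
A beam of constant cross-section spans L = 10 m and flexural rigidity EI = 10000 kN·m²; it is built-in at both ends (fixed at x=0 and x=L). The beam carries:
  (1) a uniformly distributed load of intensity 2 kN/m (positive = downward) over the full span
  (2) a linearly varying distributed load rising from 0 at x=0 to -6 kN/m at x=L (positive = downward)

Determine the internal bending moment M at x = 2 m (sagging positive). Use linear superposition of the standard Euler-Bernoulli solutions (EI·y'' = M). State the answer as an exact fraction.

Load 1 — uniform load w=2 kN/m over full span:
  M_1 = wLx/2 - wL²/12 - wx²/2 = 2·10·2/2 - 2·10²/12 - 2·2²/2 = -2/3 kN·m
Load 2 — triangular load w₀=-6 kN/m (0→w₀ over full span):
  M_2 = 3w₀Lx/20 - w₀L²/30 - w₀x³/(6L) = 3·(-6)·10·2/20 - (-6)·10²/30 - (-6)·2³/(6·10) = 14/5 kN·m
Superposition: M = Σ M_i = 32/15 kN·m ≈ 2.133333 kN·m

M(2) = 32/15 kN·m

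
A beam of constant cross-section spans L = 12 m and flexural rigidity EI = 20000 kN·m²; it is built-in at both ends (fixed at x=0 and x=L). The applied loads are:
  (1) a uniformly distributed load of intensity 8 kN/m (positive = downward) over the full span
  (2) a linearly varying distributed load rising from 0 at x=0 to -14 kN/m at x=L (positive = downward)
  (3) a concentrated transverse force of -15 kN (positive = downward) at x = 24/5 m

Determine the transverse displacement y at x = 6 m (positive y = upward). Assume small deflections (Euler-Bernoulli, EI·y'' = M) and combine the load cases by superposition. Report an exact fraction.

y(6) = 837/250000 m

Load 1 — uniform load w=8 kN/m over full span:
  y_1 = -wx²(L-x)²/(24EI) = -8·6²·(12-6)²/(24·20000) = -27/1250 m
Load 2 — triangular load w₀=-14 kN/m (0→w₀ over full span):
  y_2 = -w₀x²(L-x)²(x+2L)/(120LEI) = -(-14)·6²·(12-6)²·(6+2·12)/(120·12·20000) = 189/10000 m
Load 3 — point force P=-15 kN at a=24/5 m (b=L-a=36/5):
  y_3 = -Pa²(L-x)²(3bL-(3b+a)(L-x))/(6L³EI)  [x>a] = -(-15)·(24/5)²·(12-6)²·(3·(36/5)·12-(3·(36/5)+(24/5))·(12-6))/(6·12³·20000) = 189/31250 m
Superposition: y = Σ y_i = 837/250000 m ≈ 0.003348 m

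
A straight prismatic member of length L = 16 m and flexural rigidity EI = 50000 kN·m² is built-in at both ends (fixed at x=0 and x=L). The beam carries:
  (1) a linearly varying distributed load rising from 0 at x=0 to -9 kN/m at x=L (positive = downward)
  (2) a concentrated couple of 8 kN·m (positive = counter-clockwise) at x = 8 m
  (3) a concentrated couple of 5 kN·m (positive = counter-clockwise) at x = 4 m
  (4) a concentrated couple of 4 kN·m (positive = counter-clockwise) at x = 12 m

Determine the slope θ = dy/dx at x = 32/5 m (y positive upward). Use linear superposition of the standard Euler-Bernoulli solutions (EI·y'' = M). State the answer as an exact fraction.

Load 1 — triangular load w₀=-9 kN/m (0→w₀ over full span):
  θ_1 = -w₀(2x(L-x)(L-2x)(x+2L)+x²(L-x)²)/(120LEI) = -(-9)·(2·(32/5)·(16-(32/5))·(16-2·(32/5))·((32/5)+2·16)+(32/5)²·(16-(32/5))²)/(120·16·50000) = 3456/1953125 rad
Load 2 — applied couple M₀=8 kN·m at a=8 m (b=L-a=8):
  θ_2 = (R_Ax²/2 - M_Ax)/EI  [x≤a] with R_A=3/4, M_A=2 = ((3/4)·(32/5)²/2 - 2·(32/5))/50000 = 4/78125 rad
Load 3 — applied couple M₀=5 kN·m at a=4 m (b=L-a=12):
  θ_3 = (R_Ax²/2 - M_Ax - M₀(x-a))/EI  [x>a] with R_A=45/128, M_A=-15/16 = ((45/128)·(32/5)²/2 - (-15/16)·(32/5) - 5·((32/5)-4))/50000 = 3/125000 rad
Load 4 — applied couple M₀=4 kN·m at a=12 m (b=L-a=4):
  θ_4 = (R_Ax²/2 - M_Ax)/EI  [x≤a] with R_A=9/32, M_A=5/4 = ((9/32)·(32/5)²/2 - (5/4)·(32/5))/50000 = -7/156250 rad
Superposition: θ = Σ θ_i = 28123/15625000 rad ≈ 0.001800 rad

θ(32/5) = 28123/15625000 rad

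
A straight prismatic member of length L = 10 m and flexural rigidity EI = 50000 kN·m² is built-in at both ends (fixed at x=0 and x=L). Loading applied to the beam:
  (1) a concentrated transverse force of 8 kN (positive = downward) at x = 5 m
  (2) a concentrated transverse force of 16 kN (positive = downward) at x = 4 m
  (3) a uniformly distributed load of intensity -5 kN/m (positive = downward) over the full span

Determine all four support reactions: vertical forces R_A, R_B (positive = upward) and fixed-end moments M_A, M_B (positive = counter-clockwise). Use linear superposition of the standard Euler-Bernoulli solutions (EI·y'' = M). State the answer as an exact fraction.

R_A = -1329/125 kN, M_A = -647/75 kN·m, R_B = -1921/125 kN, M_B = 1223/75 kN·m

Load 1 — point force P=8 kN at a=5 m (b=L-a=5):
  R_A = Pb²(3a+b)/L³ = 8·5²·(3·5+5)/10³ = 4 kN
  M_A = Pab²/L² = 8·5·5²/10² = 10 kN·m
  R_B = Pa²(a+3b)/L³ = 8·5²·(5+3·5)/10³ = 4 kN
  M_B = -Pa²b/L² = -8·5²·5/10² = -10 kN·m
Load 2 — point force P=16 kN at a=4 m (b=L-a=6):
  R_A = Pb²(3a+b)/L³ = 16·6²·(3·4+6)/10³ = 1296/125 kN
  M_A = Pab²/L² = 16·4·6²/10² = 576/25 kN·m
  R_B = Pa²(a+3b)/L³ = 16·4²·(4+3·6)/10³ = 704/125 kN
  M_B = -Pa²b/L² = -16·4²·6/10² = -384/25 kN·m
Load 3 — uniform load w=-5 kN/m over full span:
  R_A = wL/2 = (-5)·10/2 = -25 kN
  M_A = wL²/12 = (-5)·10²/12 = -125/3 kN·m
  R_B = wL/2 = (-5)·10/2 = -25 kN
  M_B = -wL²/12 = -(-5)·10²/12 = 125/3 kN·m
Superposition: R_A = -1329/125 kN, M_A = -647/75 kN·m, R_B = -1921/125 kN, M_B = 1223/75 kN·m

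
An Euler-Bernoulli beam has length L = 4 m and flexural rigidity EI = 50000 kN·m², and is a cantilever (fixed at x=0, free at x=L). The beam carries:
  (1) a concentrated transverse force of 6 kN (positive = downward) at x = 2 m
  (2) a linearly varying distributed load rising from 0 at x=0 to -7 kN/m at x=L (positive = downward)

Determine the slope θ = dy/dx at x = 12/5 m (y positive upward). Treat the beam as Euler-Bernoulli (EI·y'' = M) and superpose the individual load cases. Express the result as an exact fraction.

θ(12/5) = 6203/7812500 rad

Load 1 — point force P=6 kN at a=2 m (b=L-a=2):
  θ_1 = -Pa²/(2EI)  [x>a] = -6·2²/(2·50000) = -3/12500 rad
Load 2 — triangular load w₀=-7 kN/m (0→w₀ over full span):
  θ_2 = (w₀Lx²/4-w₀L²x/3-w₀x⁴/(24L))/EI = ((-7)·4·(12/5)²/4-(-7)·4²·(12/5)/3-(-7)·(12/5)⁴/(24·4))/50000 = 4039/3906250 rad
Superposition: θ = Σ θ_i = 6203/7812500 rad ≈ 0.000794 rad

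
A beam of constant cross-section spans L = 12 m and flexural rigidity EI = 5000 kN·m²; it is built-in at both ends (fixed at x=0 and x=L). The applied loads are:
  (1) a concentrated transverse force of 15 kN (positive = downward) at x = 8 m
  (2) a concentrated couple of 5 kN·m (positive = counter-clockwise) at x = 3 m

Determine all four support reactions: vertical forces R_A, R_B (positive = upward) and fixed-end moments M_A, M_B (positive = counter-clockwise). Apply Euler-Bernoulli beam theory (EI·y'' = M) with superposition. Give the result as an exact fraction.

Load 1 — point force P=15 kN at a=8 m (b=L-a=4):
  R_A = Pb²(3a+b)/L³ = 15·4²·(3·8+4)/12³ = 35/9 kN
  M_A = Pab²/L² = 15·8·4²/12² = 40/3 kN·m
  R_B = Pa²(a+3b)/L³ = 15·8²·(8+3·4)/12³ = 100/9 kN
  M_B = -Pa²b/L² = -15·8²·4/12² = -80/3 kN·m
Load 2 — applied couple M₀=5 kN·m at a=3 m (b=L-a=9):
  R_A = 6M₀ab/L³ = 6·5·3·9/12³ = 15/32 kN
  M_A = M₀b(2a-b)/L² = 5·9·(2·3-9)/12² = -15/16 kN·m
  R_B = -6M₀ab/L³ = -6·5·3·9/12³ = -15/32 kN
  M_B = M₀a(2b-a)/L² = 5·3·(2·9-3)/12² = 25/16 kN·m
Superposition: R_A = 1255/288 kN, M_A = 595/48 kN·m, R_B = 3065/288 kN, M_B = -1205/48 kN·m

R_A = 1255/288 kN, M_A = 595/48 kN·m, R_B = 3065/288 kN, M_B = -1205/48 kN·m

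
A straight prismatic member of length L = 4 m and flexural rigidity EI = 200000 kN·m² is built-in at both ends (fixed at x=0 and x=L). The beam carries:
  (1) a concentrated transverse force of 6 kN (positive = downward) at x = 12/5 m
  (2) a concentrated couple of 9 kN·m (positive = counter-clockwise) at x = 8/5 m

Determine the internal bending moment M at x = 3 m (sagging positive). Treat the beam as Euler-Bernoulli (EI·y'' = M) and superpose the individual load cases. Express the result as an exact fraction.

Load 1 — point force P=6 kN at a=12/5 m (b=L-a=8/5):
  M_1 = Pa²(a+3b)(L-x)/L³ - Pa²b/L²  [x>a] = 6·(12/5)²·((12/5)+3·(8/5))·(4-3)/4³ - 6·(12/5)²·(8/5)/4² = 54/125 kN·m
Load 2 — applied couple M₀=9 kN·m at a=8/5 m (b=L-a=12/5):
  M_2 = R_Ax - M_A - M₀  [x>a] with R_A=81/25, M_A=27/25 = (81/25)·3 - (27/25) - 9 = -9/25 kN·m
Superposition: M = Σ M_i = 9/125 kN·m ≈ 0.072000 kN·m

M(3) = 9/125 kN·m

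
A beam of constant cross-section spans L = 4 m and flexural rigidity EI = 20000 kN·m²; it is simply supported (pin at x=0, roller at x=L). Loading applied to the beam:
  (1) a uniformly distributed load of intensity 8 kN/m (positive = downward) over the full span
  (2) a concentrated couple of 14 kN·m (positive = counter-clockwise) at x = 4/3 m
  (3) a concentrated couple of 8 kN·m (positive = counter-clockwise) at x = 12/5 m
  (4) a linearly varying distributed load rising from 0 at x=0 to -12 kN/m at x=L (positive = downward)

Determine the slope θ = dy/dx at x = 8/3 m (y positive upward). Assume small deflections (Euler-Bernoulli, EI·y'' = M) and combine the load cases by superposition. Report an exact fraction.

θ(8/3) = 367/3375000 rad

Load 1 — uniform load w=8 kN/m over full span:
  θ_1 = -w(L³-6Lx²+4x³)/(24EI) = -8·(4³-6·4·(8/3)²+4·(8/3)³)/(24·20000) = 26/50625 rad
Load 2 — applied couple M₀=14 kN·m at a=4/3 m (b=L-a=8/3):
  θ_2 = (M₀x²/(2L)-M₀(x-a)+C₁)/EI  [x>a] with C₁=M₀(3b²-L²)/(6L)=28/9 = (14·(8/3)²/(2·4)-14·((8/3)-(4/3))+(28/9))/20000 = -7/45000 rad
Load 3 — applied couple M₀=8 kN·m at a=12/5 m (b=L-a=8/5):
  θ_3 = (M₀x²/(2L)-M₀(x-a)+C₁)/EI  [x>a] with C₁=M₀(3b²-L²)/(6L)=-208/75 = (8·(8/3)²/(2·4)-8·((8/3)-(12/5))+(-208/75))/20000 = 31/281250 rad
Load 4 — triangular load w₀=-12 kN/m (0→w₀ over full span):
  θ_4 = -w₀(7L⁴-30L²x²+15x⁴)/(360LEI) = -(-12)·(7·4⁴-30·4²·(8/3)²+15·(8/3)⁴)/(360·4·20000) = -91/253125 rad
Superposition: θ = Σ θ_i = 367/3375000 rad ≈ 0.000109 rad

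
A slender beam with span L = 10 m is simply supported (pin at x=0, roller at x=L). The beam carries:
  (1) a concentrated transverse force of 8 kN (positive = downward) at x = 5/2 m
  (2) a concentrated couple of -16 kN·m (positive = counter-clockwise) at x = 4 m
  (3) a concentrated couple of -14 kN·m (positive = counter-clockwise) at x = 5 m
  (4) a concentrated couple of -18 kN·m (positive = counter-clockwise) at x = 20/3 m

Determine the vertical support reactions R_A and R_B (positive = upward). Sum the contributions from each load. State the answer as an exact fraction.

R_A = 6/5 kN, R_B = 34/5 kN

Load 1 — point force P=8 kN at a=5/2 m (b=L-a=15/2):
  R_A = Pb/L = 8·(15/2)/10 = 6 kN
  R_B = Pa/L = 8·(5/2)/10 = 2 kN
Load 2 — applied couple M₀=-16 kN·m at a=4 m (b=L-a=6):
  R_A = M₀/L = (-16)/10 = -8/5 kN
  R_B = -M₀/L = -(-16)/10 = 8/5 kN
Load 3 — applied couple M₀=-14 kN·m at a=5 m (b=L-a=5):
  R_A = M₀/L = (-14)/10 = -7/5 kN
  R_B = -M₀/L = -(-14)/10 = 7/5 kN
Load 4 — applied couple M₀=-18 kN·m at a=20/3 m (b=L-a=10/3):
  R_A = M₀/L = (-18)/10 = -9/5 kN
  R_B = -M₀/L = -(-18)/10 = 9/5 kN
Superposition: R_A = 6/5 kN, R_B = 34/5 kN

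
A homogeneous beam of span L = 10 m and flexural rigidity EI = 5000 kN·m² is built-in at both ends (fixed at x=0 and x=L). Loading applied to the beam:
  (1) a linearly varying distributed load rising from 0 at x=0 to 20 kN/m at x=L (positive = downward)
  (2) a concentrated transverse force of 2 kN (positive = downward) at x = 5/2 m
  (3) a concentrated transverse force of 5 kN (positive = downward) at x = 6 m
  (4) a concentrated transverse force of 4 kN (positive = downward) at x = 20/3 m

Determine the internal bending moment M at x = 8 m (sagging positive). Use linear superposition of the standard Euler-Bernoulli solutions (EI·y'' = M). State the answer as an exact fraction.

M(8) = 1961/1200 kN·m

Load 1 — triangular load w₀=20 kN/m (0→w₀ over full span):
  M_1 = 3w₀Lx/20 - w₀L²/30 - w₀x³/(6L) = 3·20·10·8/20 - 20·10²/30 - 20·8³/(6·10) = 8/3 kN·m
Load 2 — point force P=2 kN at a=5/2 m (b=L-a=15/2):
  M_2 = Pa²(a+3b)(L-x)/L³ - Pa²b/L²  [x>a] = 2·(5/2)²·((5/2)+3·(15/2))·(10-8)/10³ - 2·(5/2)²·(15/2)/10² = -5/16 kN·m
Load 3 — point force P=5 kN at a=6 m (b=L-a=4):
  M_3 = Pa²(a+3b)(L-x)/L³ - Pa²b/L²  [x>a] = 5·6²·(6+3·4)·(10-8)/10³ - 5·6²·4/10² = -18/25 kN·m
Load 4 — point force P=4 kN at a=20/3 m (b=L-a=10/3):
  M_4 = Pa²(a+3b)(L-x)/L³ - Pa²b/L²  [x>a] = 4·(20/3)²·((20/3)+3·(10/3))·(10-8)/10³ - 4·(20/3)²·(10/3)/10² = 0 kN·m
Superposition: M = Σ M_i = 1961/1200 kN·m ≈ 1.634167 kN·m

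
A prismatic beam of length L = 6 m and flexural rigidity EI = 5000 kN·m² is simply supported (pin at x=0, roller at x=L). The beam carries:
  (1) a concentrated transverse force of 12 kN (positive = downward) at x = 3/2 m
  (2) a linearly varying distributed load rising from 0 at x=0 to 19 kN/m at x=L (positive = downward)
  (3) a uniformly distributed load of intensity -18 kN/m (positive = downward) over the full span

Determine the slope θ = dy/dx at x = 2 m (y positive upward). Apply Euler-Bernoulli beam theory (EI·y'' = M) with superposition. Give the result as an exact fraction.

Load 1 — point force P=12 kN at a=3/2 m (b=L-a=9/2):
  θ_1 = -Pa(2L²-6Lx+3x²+a²)/(6LEI)  [x>a] = -12·(3/2)·(2·6²-6·6·2+3·2²+(3/2)²)/(6·6·5000) = -57/40000 rad
Load 2 — triangular load w₀=19 kN/m (0→w₀ over full span):
  θ_2 = -w₀(7L⁴-30L²x²+15x⁴)/(360LEI) = -19·(7·6⁴-30·6²·2²+15·2⁴)/(360·6·5000) = -247/28125 rad
Load 3 — uniform load w=-18 kN/m over full span:
  θ_3 = -w(L³-6Lx²+4x³)/(24EI) = -(-18)·(6³-6·6·2²+4·2³)/(24·5000) = 39/2500 rad
Superposition: θ = Σ θ_i = 9707/1800000 rad ≈ 0.005393 rad

θ(2) = 9707/1800000 rad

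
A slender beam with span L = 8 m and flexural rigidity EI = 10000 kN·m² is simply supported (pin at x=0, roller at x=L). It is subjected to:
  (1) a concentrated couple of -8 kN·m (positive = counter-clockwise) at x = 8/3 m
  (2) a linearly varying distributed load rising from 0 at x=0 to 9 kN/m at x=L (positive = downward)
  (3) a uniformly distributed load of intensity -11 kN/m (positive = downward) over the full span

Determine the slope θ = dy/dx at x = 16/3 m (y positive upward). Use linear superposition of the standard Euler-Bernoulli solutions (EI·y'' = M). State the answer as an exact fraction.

θ(16/3) = -1678/253125 rad

Load 1 — applied couple M₀=-8 kN·m at a=8/3 m (b=L-a=16/3):
  θ_1 = (M₀x²/(2L)-M₀(x-a)+C₁)/EI  [x>a] with C₁=M₀(3b²-L²)/(6L)=-32/9 = ((-8)·(16/3)²/(2·8)-(-8)·((16/3)-(8/3))+(-32/9))/10000 = 2/5625 rad
Load 2 — triangular load w₀=9 kN/m (0→w₀ over full span):
  θ_2 = -w₀(7L⁴-30L²x²+15x⁴)/(360LEI) = -9·(7·8⁴-30·8²·(16/3)²+15·(16/3)⁴)/(360·8·10000) = 364/84375 rad
Load 3 — uniform load w=-11 kN/m over full span:
  θ_3 = -w(L³-6Lx²+4x³)/(24EI) = -(-11)·(8³-6·8·(16/3)²+4·(16/3)³)/(24·10000) = -572/50625 rad
Superposition: θ = Σ θ_i = -1678/253125 rad ≈ -0.006629 rad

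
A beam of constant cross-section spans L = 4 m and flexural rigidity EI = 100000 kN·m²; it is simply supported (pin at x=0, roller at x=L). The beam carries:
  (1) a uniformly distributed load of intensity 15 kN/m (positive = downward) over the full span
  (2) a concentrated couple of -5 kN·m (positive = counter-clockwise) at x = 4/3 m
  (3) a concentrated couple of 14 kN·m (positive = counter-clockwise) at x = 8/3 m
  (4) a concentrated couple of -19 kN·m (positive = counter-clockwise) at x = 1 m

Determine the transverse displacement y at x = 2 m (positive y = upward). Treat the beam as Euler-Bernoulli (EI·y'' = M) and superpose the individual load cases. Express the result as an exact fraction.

Load 1 — uniform load w=15 kN/m over full span:
  y_1 = -wx(L³-2Lx²+x³)/(24EI) = -15·2·(4³-2·4·2²+2³)/(24·100000) = -1/2000 m
Load 2 — applied couple M₀=-5 kN·m at a=4/3 m (b=L-a=8/3):
  y_2 = (M₀x³/(6L)-M₀(x-a)²/2+C₁x)/EI  [x>a] with C₁=M₀(3b²-L²)/(6L)=-10/9 = ((-5)·2³/(6·4)-(-5)·(2-(4/3))²/2+(-10/9)·2)/100000 = -1/36000 m
Load 3 — applied couple M₀=14 kN·m at a=8/3 m (b=L-a=4/3):
  y_3 = (M₀x³/(6L)+C₁x)/EI  [x≤a] with C₁=M₀(3b²-L²)/(6L)=-56/9 = (14·2³/(6·4)+(-56/9)·2)/100000 = -7/90000 m
Load 4 — applied couple M₀=-19 kN·m at a=1 m (b=L-a=3):
  y_4 = (M₀x³/(6L)-M₀(x-a)²/2+C₁x)/EI  [x>a] with C₁=M₀(3b²-L²)/(6L)=-209/24 = ((-19)·2³/(6·4)-(-19)·(2-1)²/2+(-209/24)·2)/100000 = -57/400000 m
Superposition: y = Σ y_i = -2693/3600000 m ≈ -0.000748 m

y(2) = -2693/3600000 m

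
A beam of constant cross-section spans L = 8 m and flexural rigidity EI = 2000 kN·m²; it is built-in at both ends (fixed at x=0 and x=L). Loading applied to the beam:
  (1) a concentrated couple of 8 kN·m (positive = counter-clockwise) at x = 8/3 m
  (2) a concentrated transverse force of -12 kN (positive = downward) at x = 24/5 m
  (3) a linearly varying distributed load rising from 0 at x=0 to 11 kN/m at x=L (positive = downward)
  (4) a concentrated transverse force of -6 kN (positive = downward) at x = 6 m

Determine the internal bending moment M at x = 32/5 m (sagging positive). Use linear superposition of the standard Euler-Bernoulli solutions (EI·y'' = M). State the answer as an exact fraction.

Load 1 — applied couple M₀=8 kN·m at a=8/3 m (b=L-a=16/3):
  M_1 = R_Ax - M_A - M₀  [x>a] with R_A=4/3, M_A=0 = (4/3)·(32/5) - 0 - 8 = 8/15 kN·m
Load 2 — point force P=-12 kN at a=24/5 m (b=L-a=16/5):
  M_2 = Pa²(a+3b)(L-x)/L³ - Pa²b/L²  [x>a] = (-12)·(24/5)²·((24/5)+3·(16/5))·(8-(32/5))/8³ - (-12)·(24/5)²·(16/5)/8² = 864/625 kN·m
Load 3 — triangular load w₀=11 kN/m (0→w₀ over full span):
  M_3 = 3w₀Lx/20 - w₀L²/30 - w₀x³/(6L) = 3·11·8·(32/5)/20 - 11·8²/30 - 11·(32/5)³/(6·8) = 352/375 kN·m
Load 4 — point force P=-6 kN at a=6 m (b=L-a=2):
  M_4 = Pa²(a+3b)(L-x)/L³ - Pa²b/L²  [x>a] = (-6)·6²·(6+3·2)·(8-(32/5))/8³ - (-6)·6²·2/8² = -27/20 kN·m
Superposition: M = Σ M_i = 3761/2500 kN·m ≈ 1.504400 kN·m

M(32/5) = 3761/2500 kN·m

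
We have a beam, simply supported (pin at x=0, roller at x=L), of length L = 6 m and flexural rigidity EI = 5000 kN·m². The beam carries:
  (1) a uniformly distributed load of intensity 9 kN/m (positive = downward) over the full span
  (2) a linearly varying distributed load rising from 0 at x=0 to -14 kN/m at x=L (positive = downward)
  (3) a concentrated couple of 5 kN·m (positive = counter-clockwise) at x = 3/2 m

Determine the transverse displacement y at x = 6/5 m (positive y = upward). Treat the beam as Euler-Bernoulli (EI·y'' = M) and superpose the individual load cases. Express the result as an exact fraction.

Load 1 — uniform load w=9 kN/m over full span:
  y_1 = -wx(L³-2Lx²+x³)/(24EI) = -9·(6/5)·(6³-2·6·(6/5)²+(6/5)³)/(24·5000) = -7047/390625 m
Load 2 — triangular load w₀=-14 kN/m (0→w₀ over full span):
  y_2 = -w₀x(7L⁴-10L²x²+3x⁴)/(360LEI) = -(-14)·(6/5)·(7·6⁴-10·6²·(6/5)²+3·(6/5)⁴)/(360·6·5000) = 130032/9765625 m
Load 3 — applied couple M₀=5 kN·m at a=3/2 m (b=L-a=9/2):
  y_3 = (M₀x³/(6L)+C₁x)/EI  [x≤a] with C₁=M₀(3b²-L²)/(6L)=55/16 = (5·(6/5)³/(6·6)+(55/16)·(6/5))/5000 = 873/1000000 m
Superposition: y = Σ y_i = -2407527/625000000 m ≈ -0.003852 m

y(6/5) = -2407527/625000000 m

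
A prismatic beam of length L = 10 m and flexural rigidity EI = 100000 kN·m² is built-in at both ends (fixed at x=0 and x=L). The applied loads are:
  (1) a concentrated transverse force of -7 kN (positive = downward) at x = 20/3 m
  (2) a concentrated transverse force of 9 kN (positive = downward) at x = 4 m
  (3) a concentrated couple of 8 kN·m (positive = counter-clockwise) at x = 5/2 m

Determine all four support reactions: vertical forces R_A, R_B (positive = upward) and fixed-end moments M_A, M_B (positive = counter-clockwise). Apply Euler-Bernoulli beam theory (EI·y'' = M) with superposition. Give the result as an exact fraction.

R_A = 33191/6750 kN, M_A = 8471/1350 kN·m, R_B = -19691/6750 kN, M_B = 5711/1350 kN·m

Load 1 — point force P=-7 kN at a=20/3 m (b=L-a=10/3):
  R_A = Pb²(3a+b)/L³ = (-7)·(10/3)²·(3·(20/3)+(10/3))/10³ = -49/27 kN
  M_A = Pab²/L² = (-7)·(20/3)·(10/3)²/10² = -140/27 kN·m
  R_B = Pa²(a+3b)/L³ = (-7)·(20/3)²·((20/3)+3·(10/3))/10³ = -140/27 kN
  M_B = -Pa²b/L² = -(-7)·(20/3)²·(10/3)/10² = 280/27 kN·m
Load 2 — point force P=9 kN at a=4 m (b=L-a=6):
  R_A = Pb²(3a+b)/L³ = 9·6²·(3·4+6)/10³ = 729/125 kN
  M_A = Pab²/L² = 9·4·6²/10² = 324/25 kN·m
  R_B = Pa²(a+3b)/L³ = 9·4²·(4+3·6)/10³ = 396/125 kN
  M_B = -Pa²b/L² = -9·4²·6/10² = -216/25 kN·m
Load 3 — applied couple M₀=8 kN·m at a=5/2 m (b=L-a=15/2):
  R_A = 6M₀ab/L³ = 6·8·(5/2)·(15/2)/10³ = 9/10 kN
  M_A = M₀b(2a-b)/L² = 8·(15/2)·(2·(5/2)-(15/2))/10² = -3/2 kN·m
  R_B = -6M₀ab/L³ = -6·8·(5/2)·(15/2)/10³ = -9/10 kN
  M_B = M₀a(2b-a)/L² = 8·(5/2)·(2·(15/2)-(5/2))/10² = 5/2 kN·m
Superposition: R_A = 33191/6750 kN, M_A = 8471/1350 kN·m, R_B = -19691/6750 kN, M_B = 5711/1350 kN·m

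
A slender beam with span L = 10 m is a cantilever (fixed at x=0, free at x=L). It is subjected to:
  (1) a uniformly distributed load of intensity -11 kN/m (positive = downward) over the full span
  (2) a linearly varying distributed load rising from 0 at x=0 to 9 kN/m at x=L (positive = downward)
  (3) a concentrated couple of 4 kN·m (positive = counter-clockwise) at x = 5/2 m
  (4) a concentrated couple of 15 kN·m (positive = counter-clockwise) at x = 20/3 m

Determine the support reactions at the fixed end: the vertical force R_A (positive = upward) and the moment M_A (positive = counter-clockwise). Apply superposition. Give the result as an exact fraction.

R_A = -65 kN, M_A = -269 kN·m

Load 1 — uniform load w=-11 kN/m over full span:
  R_A = wL = (-11)·10 = -110 kN
  M_A = wL²/2 = (-11)·10²/2 = -550 kN·m
Load 2 — triangular load w₀=9 kN/m (0→w₀ over full span):
  R_A = w₀L/2 = 9·10/2 = 45 kN
  M_A = w₀L²/3 = 9·10²/3 = 300 kN·m
Load 3 — applied couple M₀=4 kN·m at a=5/2 m (b=L-a=15/2):
  R_A = 0 kN
  M_A = -M₀ = -4 kN·m
Load 4 — applied couple M₀=15 kN·m at a=20/3 m (b=L-a=10/3):
  R_A = 0 kN
  M_A = -M₀ = -15 kN·m
Superposition: R_A = -65 kN, M_A = -269 kN·m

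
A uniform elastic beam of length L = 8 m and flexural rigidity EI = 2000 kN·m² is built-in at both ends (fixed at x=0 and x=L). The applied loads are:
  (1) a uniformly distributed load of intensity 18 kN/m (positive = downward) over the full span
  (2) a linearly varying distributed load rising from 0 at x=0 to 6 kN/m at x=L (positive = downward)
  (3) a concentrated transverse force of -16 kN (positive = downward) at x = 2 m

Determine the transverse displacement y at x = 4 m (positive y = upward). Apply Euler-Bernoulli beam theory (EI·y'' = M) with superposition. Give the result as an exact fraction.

Load 1 — uniform load w=18 kN/m over full span:
  y_1 = -wx²(L-x)²/(24EI) = -18·4²·(8-4)²/(24·2000) = -12/125 m
Load 2 — triangular load w₀=6 kN/m (0→w₀ over full span):
  y_2 = -w₀x²(L-x)²(x+2L)/(120LEI) = -6·4²·(8-4)²·(4+2·8)/(120·8·2000) = -2/125 m
Load 3 — point force P=-16 kN at a=2 m (b=L-a=6):
  y_3 = -Pa²(L-x)²(3bL-(3b+a)(L-x))/(6L³EI)  [x>a] = -(-16)·2²·(8-4)²·(3·6·8-(3·6+2)·(8-4))/(6·8³·2000) = 4/375 m
Superposition: y = Σ y_i = -38/375 m ≈ -0.101333 m

y(4) = -38/375 m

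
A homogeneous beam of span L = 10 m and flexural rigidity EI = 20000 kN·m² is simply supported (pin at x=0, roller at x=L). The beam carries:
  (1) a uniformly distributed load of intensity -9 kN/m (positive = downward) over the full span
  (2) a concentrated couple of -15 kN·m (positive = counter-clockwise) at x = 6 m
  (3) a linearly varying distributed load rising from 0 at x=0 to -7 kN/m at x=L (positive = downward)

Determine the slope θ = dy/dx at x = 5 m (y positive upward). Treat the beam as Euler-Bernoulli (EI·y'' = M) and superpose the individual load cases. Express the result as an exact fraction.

θ(5) = 397/2880000 rad

Load 1 — uniform load w=-9 kN/m over full span:
  θ_1 = -w(L³-6Lx²+4x³)/(24EI) = -(-9)·(10³-6·10·5²+4·5³)/(24·20000) = 0 rad
Load 2 — applied couple M₀=-15 kN·m at a=6 m (b=L-a=4):
  θ_2 = (M₀x²/(2L)+C₁)/EI  [x≤a] with C₁=M₀(3b²-L²)/(6L)=13 = ((-15)·5²/(2·10)+13)/20000 = -23/80000 rad
Load 3 — triangular load w₀=-7 kN/m (0→w₀ over full span):
  θ_3 = -w₀(7L⁴-30L²x²+15x⁴)/(360LEI) = -(-7)·(7·10⁴-30·10²·5²+15·5⁴)/(360·10·20000) = 49/115200 rad
Superposition: θ = Σ θ_i = 397/2880000 rad ≈ 0.000138 rad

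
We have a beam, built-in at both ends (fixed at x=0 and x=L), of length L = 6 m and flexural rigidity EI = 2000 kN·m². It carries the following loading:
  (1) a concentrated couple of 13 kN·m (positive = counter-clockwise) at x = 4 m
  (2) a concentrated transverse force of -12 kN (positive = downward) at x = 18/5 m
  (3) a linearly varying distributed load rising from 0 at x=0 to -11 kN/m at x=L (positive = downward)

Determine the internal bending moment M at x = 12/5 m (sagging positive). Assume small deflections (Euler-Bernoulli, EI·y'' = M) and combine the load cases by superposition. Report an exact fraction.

Load 1 — applied couple M₀=13 kN·m at a=4 m (b=L-a=2):
  M_1 = R_Ax - M_A  [x≤a] with R_A=26/9, M_A=13/3 = (26/9)·(12/5) - (13/3) = 13/5 kN·m
Load 2 — point force P=-12 kN at a=18/5 m (b=L-a=12/5):
  M_2 = Pb²(3a+b)x/L³ - Pab²/L²  [x≤a] = (-12)·(12/5)²·(3·(18/5)+(12/5))·(12/5)/6³ - (-12)·(18/5)·(12/5)²/6² = -2016/625 kN·m
Load 3 — triangular load w₀=-11 kN/m (0→w₀ over full span):
  M_3 = 3w₀Lx/20 - w₀L²/30 - w₀x³/(6L) = 3·(-11)·6·(12/5)/20 - (-11)·6²/30 - (-11)·(12/5)³/(6·6) = -792/125 kN·m
Superposition: M = Σ M_i = -4351/625 kN·m ≈ -6.961600 kN·m

M(12/5) = -4351/625 kN·m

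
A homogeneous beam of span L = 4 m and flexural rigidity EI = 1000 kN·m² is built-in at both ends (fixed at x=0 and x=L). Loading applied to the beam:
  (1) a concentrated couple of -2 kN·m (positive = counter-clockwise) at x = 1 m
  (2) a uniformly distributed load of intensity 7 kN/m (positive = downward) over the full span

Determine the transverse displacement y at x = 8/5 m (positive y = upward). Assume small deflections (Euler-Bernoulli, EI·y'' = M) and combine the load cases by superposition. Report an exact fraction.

y(8/5) = -3003/625000 m

Load 1 — applied couple M₀=-2 kN·m at a=1 m (b=L-a=3):
  y_1 = (R_Ax³/6 - M_Ax²/2 - M₀(x-a)²/2)/EI  [x>a] with R_A=-9/16, M_A=3/8 = ((-9/16)·(8/5)³/6 - (3/8)·(8/5)²/2 - (-2)·((8/5)-1)²/2)/1000 = -63/125000 m
Load 2 — uniform load w=7 kN/m over full span:
  y_2 = -wx²(L-x)²/(24EI) = -7·(8/5)²·(4-(8/5))²/(24·1000) = -336/78125 m
Superposition: y = Σ y_i = -3003/625000 m ≈ -0.004805 m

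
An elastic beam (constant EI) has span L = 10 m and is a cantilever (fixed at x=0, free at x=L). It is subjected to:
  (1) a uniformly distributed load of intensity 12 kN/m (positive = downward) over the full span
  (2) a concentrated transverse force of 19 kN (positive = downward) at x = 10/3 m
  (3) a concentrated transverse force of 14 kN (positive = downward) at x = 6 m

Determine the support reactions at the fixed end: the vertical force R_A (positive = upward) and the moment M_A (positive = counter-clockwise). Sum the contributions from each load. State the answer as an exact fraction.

R_A = 153 kN, M_A = 2242/3 kN·m

Load 1 — uniform load w=12 kN/m over full span:
  R_A = wL = 12·10 = 120 kN
  M_A = wL²/2 = 12·10²/2 = 600 kN·m
Load 2 — point force P=19 kN at a=10/3 m (b=L-a=20/3):
  R_A = P = 19 kN
  M_A = Pa = 19·(10/3) = 190/3 kN·m
Load 3 — point force P=14 kN at a=6 m (b=L-a=4):
  R_A = P = 14 kN
  M_A = Pa = 14·6 = 84 kN·m
Superposition: R_A = 153 kN, M_A = 2242/3 kN·m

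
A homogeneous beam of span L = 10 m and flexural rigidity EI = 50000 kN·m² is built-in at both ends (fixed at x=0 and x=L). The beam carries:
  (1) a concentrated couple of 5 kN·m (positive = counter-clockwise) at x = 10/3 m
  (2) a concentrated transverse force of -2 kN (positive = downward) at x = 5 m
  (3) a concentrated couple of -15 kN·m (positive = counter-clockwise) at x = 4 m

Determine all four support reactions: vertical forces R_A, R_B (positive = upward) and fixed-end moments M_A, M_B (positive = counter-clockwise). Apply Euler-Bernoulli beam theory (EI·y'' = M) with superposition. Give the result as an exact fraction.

Load 1 — applied couple M₀=5 kN·m at a=10/3 m (b=L-a=20/3):
  R_A = 6M₀ab/L³ = 6·5·(10/3)·(20/3)/10³ = 2/3 kN
  M_A = M₀b(2a-b)/L² = 5·(20/3)·(2·(10/3)-(20/3))/10² = 0 kN·m
  R_B = -6M₀ab/L³ = -6·5·(10/3)·(20/3)/10³ = -2/3 kN
  M_B = M₀a(2b-a)/L² = 5·(10/3)·(2·(20/3)-(10/3))/10² = 5/3 kN·m
Load 2 — point force P=-2 kN at a=5 m (b=L-a=5):
  R_A = Pb²(3a+b)/L³ = (-2)·5²·(3·5+5)/10³ = -1 kN
  M_A = Pab²/L² = (-2)·5·5²/10² = -5/2 kN·m
  R_B = Pa²(a+3b)/L³ = (-2)·5²·(5+3·5)/10³ = -1 kN
  M_B = -Pa²b/L² = -(-2)·5²·5/10² = 5/2 kN·m
Load 3 — applied couple M₀=-15 kN·m at a=4 m (b=L-a=6):
  R_A = 6M₀ab/L³ = 6·(-15)·4·6/10³ = -54/25 kN
  M_A = M₀b(2a-b)/L² = (-15)·6·(2·4-6)/10² = -9/5 kN·m
  R_B = -6M₀ab/L³ = -6·(-15)·4·6/10³ = 54/25 kN
  M_B = M₀a(2b-a)/L² = (-15)·4·(2·6-4)/10² = -24/5 kN·m
Superposition: R_A = -187/75 kN, M_A = -43/10 kN·m, R_B = 37/75 kN, M_B = -19/30 kN·m

R_A = -187/75 kN, M_A = -43/10 kN·m, R_B = 37/75 kN, M_B = -19/30 kN·m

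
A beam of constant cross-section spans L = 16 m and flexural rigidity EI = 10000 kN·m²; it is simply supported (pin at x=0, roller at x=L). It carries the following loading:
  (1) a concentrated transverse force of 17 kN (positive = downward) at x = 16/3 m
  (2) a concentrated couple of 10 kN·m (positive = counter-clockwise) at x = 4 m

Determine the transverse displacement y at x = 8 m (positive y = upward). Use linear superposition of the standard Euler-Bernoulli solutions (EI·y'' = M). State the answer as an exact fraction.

y(8) = -11297/101250 m

Load 1 — point force P=17 kN at a=16/3 m (b=L-a=32/3):
  y_1 = -Pa(L-x)(2Lx-a²-x²)/(6LEI)  [x>a] = -17·(16/3)·(16-8)·(2·16·8-(16/3)²-8²)/(6·16·10000) = -6256/50625 m
Load 2 — applied couple M₀=10 kN·m at a=4 m (b=L-a=12):
  y_2 = (M₀x³/(6L)-M₀(x-a)²/2+C₁x)/EI  [x>a] with C₁=M₀(3b²-L²)/(6L)=55/3 = (10·8³/(6·16)-10·(8-4)²/2+(55/3)·8)/10000 = 3/250 m
Superposition: y = Σ y_i = -11297/101250 m ≈ -0.111575 m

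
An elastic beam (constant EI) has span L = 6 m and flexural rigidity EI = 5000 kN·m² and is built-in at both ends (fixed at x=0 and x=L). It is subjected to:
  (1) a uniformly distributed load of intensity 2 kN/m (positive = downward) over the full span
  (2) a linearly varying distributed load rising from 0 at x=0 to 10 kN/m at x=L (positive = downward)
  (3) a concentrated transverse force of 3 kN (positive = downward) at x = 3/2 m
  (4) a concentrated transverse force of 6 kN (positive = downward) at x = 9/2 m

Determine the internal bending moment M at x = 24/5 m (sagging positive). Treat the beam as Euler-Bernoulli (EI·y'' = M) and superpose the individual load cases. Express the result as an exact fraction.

M(24/5) = 777/800 kN·m

Load 1 — uniform load w=2 kN/m over full span:
  M_1 = wLx/2 - wL²/12 - wx²/2 = 2·6·(24/5)/2 - 2·6²/12 - 2·(24/5)²/2 = -6/25 kN·m
Load 2 — triangular load w₀=10 kN/m (0→w₀ over full span):
  M_2 = 3w₀Lx/20 - w₀L²/30 - w₀x³/(6L) = 3·10·6·(24/5)/20 - 10·6²/30 - 10·(24/5)³/(6·6) = 12/25 kN·m
Load 3 — point force P=3 kN at a=3/2 m (b=L-a=9/2):
  M_3 = Pa²(a+3b)(L-x)/L³ - Pa²b/L²  [x>a] = 3·(3/2)²·((3/2)+3·(9/2))·(6-(24/5))/6³ - 3·(3/2)²·(9/2)/6² = -9/32 kN·m
Load 4 — point force P=6 kN at a=9/2 m (b=L-a=3/2):
  M_4 = Pa²(a+3b)(L-x)/L³ - Pa²b/L²  [x>a] = 6·(9/2)²·((9/2)+3·(3/2))·(6-(24/5))/6³ - 6·(9/2)²·(3/2)/6² = 81/80 kN·m
Superposition: M = Σ M_i = 777/800 kN·m ≈ 0.971250 kN·m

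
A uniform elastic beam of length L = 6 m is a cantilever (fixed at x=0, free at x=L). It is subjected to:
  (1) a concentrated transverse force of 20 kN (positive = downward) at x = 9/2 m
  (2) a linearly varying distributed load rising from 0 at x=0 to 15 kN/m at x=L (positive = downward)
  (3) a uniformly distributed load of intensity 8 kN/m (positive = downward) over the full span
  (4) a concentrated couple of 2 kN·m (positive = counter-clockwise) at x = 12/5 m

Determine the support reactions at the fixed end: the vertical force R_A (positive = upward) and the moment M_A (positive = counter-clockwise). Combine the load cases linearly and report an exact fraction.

Load 1 — point force P=20 kN at a=9/2 m (b=L-a=3/2):
  R_A = P = 20 kN
  M_A = Pa = 20·(9/2) = 90 kN·m
Load 2 — triangular load w₀=15 kN/m (0→w₀ over full span):
  R_A = w₀L/2 = 15·6/2 = 45 kN
  M_A = w₀L²/3 = 15·6²/3 = 180 kN·m
Load 3 — uniform load w=8 kN/m over full span:
  R_A = wL = 8·6 = 48 kN
  M_A = wL²/2 = 8·6²/2 = 144 kN·m
Load 4 — applied couple M₀=2 kN·m at a=12/5 m (b=L-a=18/5):
  R_A = 0 kN
  M_A = -M₀ = -2 kN·m
Superposition: R_A = 113 kN, M_A = 412 kN·m

R_A = 113 kN, M_A = 412 kN·m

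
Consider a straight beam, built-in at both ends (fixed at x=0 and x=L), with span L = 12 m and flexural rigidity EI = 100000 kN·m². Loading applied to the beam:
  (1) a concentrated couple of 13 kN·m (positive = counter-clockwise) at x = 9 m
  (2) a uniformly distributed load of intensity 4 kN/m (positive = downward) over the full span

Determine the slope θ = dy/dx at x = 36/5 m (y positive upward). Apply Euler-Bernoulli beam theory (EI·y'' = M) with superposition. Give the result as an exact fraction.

Load 1 — applied couple M₀=13 kN·m at a=9 m (b=L-a=3):
  θ_1 = (R_Ax²/2 - M_Ax)/EI  [x≤a] with R_A=39/32, M_A=65/16 = ((39/32)·(36/5)²/2 - (65/16)·(36/5))/100000 = 117/5000000 rad
Load 2 — uniform load w=4 kN/m over full span:
  θ_2 = -wx(L-x)(L-2x)/(12EI) = -4·(36/5)·(12-(36/5))·(12-2·(36/5))/(12·100000) = 108/390625 rad
Superposition: θ = Σ θ_i = 7497/25000000 rad ≈ 0.000300 rad

θ(36/5) = 7497/25000000 rad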